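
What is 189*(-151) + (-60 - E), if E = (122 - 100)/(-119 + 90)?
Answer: -829349/29 ≈ -28598.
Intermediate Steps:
E = -22/29 (E = 22/(-29) = 22*(-1/29) = -22/29 ≈ -0.75862)
189*(-151) + (-60 - E) = 189*(-151) + (-60 - 1*(-22/29)) = -28539 + (-60 + 22/29) = -28539 - 1718/29 = -829349/29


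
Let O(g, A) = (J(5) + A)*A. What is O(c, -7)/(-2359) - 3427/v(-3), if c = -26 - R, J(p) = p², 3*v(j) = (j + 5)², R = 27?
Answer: -3464625/1348 ≈ -2570.2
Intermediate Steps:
v(j) = (5 + j)²/3 (v(j) = (j + 5)²/3 = (5 + j)²/3)
c = -53 (c = -26 - 1*27 = -26 - 27 = -53)
O(g, A) = A*(25 + A) (O(g, A) = (5² + A)*A = (25 + A)*A = A*(25 + A))
O(c, -7)/(-2359) - 3427/v(-3) = -7*(25 - 7)/(-2359) - 3427*3/(5 - 3)² = -7*18*(-1/2359) - 3427/((⅓)*2²) = -126*(-1/2359) - 3427/((⅓)*4) = 18/337 - 3427/4/3 = 18/337 - 3427*¾ = 18/337 - 10281/4 = -3464625/1348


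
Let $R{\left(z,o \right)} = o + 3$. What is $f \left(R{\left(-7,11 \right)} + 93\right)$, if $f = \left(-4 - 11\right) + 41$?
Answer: $2782$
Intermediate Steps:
$R{\left(z,o \right)} = 3 + o$
$f = 26$ ($f = -15 + 41 = 26$)
$f \left(R{\left(-7,11 \right)} + 93\right) = 26 \left(\left(3 + 11\right) + 93\right) = 26 \left(14 + 93\right) = 26 \cdot 107 = 2782$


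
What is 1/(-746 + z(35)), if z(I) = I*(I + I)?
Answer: 1/1704 ≈ 0.00058685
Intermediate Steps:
z(I) = 2*I**2 (z(I) = I*(2*I) = 2*I**2)
1/(-746 + z(35)) = 1/(-746 + 2*35**2) = 1/(-746 + 2*1225) = 1/(-746 + 2450) = 1/1704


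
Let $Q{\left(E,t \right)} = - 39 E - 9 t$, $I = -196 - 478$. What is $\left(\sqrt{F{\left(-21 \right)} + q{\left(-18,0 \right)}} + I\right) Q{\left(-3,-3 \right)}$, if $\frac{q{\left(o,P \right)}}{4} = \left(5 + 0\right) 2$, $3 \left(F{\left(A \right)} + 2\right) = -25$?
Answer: $-97056 + 48 \sqrt{267} \approx -96272.0$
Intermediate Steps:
$I = -674$ ($I = -196 - 478 = -674$)
$F{\left(A \right)} = - \frac{31}{3}$ ($F{\left(A \right)} = -2 + \frac{1}{3} \left(-25\right) = -2 - \frac{25}{3} = - \frac{31}{3}$)
$q{\left(o,P \right)} = 40$ ($q{\left(o,P \right)} = 4 \left(5 + 0\right) 2 = 4 \cdot 5 \cdot 2 = 4 \cdot 10 = 40$)
$\left(\sqrt{F{\left(-21 \right)} + q{\left(-18,0 \right)}} + I\right) Q{\left(-3,-3 \right)} = \left(\sqrt{- \frac{31}{3} + 40} - 674\right) \left(\left(-39\right) \left(-3\right) - -27\right) = \left(\sqrt{\frac{89}{3}} - 674\right) \left(117 + 27\right) = \left(\frac{\sqrt{267}}{3} - 674\right) 144 = \left(-674 + \frac{\sqrt{267}}{3}\right) 144 = -97056 + 48 \sqrt{267}$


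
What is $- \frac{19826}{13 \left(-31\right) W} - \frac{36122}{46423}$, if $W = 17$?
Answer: $\frac{51762352}{24464921} \approx 2.1158$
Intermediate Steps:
$- \frac{19826}{13 \left(-31\right) W} - \frac{36122}{46423} = - \frac{19826}{13 \left(-31\right) 17} - \frac{36122}{46423} = - \frac{19826}{\left(-403\right) 17} - \frac{36122}{46423} = - \frac{19826}{-6851} - \frac{36122}{46423} = \left(-19826\right) \left(- \frac{1}{6851}\right) - \frac{36122}{46423} = \frac{19826}{6851} - \frac{36122}{46423} = \frac{51762352}{24464921}$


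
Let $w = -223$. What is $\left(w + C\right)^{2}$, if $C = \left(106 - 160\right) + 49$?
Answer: $51984$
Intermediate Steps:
$C = -5$ ($C = -54 + 49 = -5$)
$\left(w + C\right)^{2} = \left(-223 - 5\right)^{2} = \left(-228\right)^{2} = 51984$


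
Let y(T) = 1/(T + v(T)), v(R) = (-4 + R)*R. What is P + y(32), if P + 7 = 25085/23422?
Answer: -64423505/10867808 ≈ -5.9279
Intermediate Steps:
P = -138869/23422 (P = -7 + 25085/23422 = -138869/23422 ≈ -5.9290)
v(R) = R*(-4 + R)
y(T) = 1/(T + T*(-4 + T))
P + y(32) = -138869/23422 + 1/(32*(-3 + 32)) = -138869/23422 + (1/32)/29 = -138869/23422 + (1/32)*(1/29) = -138869/23422 + 1/928 = -64423505/10867808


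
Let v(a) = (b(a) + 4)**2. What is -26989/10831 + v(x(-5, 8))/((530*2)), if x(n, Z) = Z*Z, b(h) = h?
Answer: 5368551/2870215 ≈ 1.8704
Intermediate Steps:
x(n, Z) = Z**2
v(a) = (4 + a)**2 (v(a) = (a + 4)**2 = (4 + a)**2)
-26989/10831 + v(x(-5, 8))/((530*2)) = -26989/10831 + (4 + 8**2)**2/((530*2)) = -26989*1/10831 + (4 + 64)**2/1060 = -26989/10831 + 68**2*(1/1060) = -26989/10831 + 4624*(1/1060) = -26989/10831 + 1156/265 = 5368551/2870215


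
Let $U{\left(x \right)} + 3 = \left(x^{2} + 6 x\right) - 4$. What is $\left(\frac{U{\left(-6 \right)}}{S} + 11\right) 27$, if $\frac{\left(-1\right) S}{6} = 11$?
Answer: $\frac{6597}{22} \approx 299.86$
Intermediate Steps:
$S = -66$ ($S = \left(-6\right) 11 = -66$)
$U{\left(x \right)} = -7 + x^{2} + 6 x$ ($U{\left(x \right)} = -3 - \left(4 - x^{2} - 6 x\right) = -3 + \left(-4 + x^{2} + 6 x\right) = -7 + x^{2} + 6 x$)
$\left(\frac{U{\left(-6 \right)}}{S} + 11\right) 27 = \left(\frac{-7 + \left(-6\right)^{2} + 6 \left(-6\right)}{-66} + 11\right) 27 = \left(\left(-7 + 36 - 36\right) \left(- \frac{1}{66}\right) + 11\right) 27 = \left(\left(-7\right) \left(- \frac{1}{66}\right) + 11\right) 27 = \left(\frac{7}{66} + 11\right) 27 = \frac{733}{66} \cdot 27 = \frac{6597}{22}$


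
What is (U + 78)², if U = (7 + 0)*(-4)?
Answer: 2500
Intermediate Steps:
U = -28 (U = 7*(-4) = -28)
(U + 78)² = (-28 + 78)² = 50² = 2500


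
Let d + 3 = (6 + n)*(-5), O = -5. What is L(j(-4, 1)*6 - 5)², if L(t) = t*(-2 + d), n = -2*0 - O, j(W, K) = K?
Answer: 3600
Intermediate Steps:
n = 5 (n = -2*0 - 1*(-5) = 0 + 5 = 5)
d = -58 (d = -3 + (6 + 5)*(-5) = -3 + 11*(-5) = -3 - 55 = -58)
L(t) = -60*t (L(t) = t*(-2 - 58) = t*(-60) = -60*t)
L(j(-4, 1)*6 - 5)² = (-60*(1*6 - 5))² = (-60*(6 - 5))² = (-60*1)² = (-60)² = 3600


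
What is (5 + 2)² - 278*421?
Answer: -116989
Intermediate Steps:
(5 + 2)² - 278*421 = 7² - 117038 = 49 - 117038 = -116989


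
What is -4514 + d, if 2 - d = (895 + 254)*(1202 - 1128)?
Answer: -89538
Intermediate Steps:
d = -85024 (d = 2 - (895 + 254)*(1202 - 1128) = 2 - 1149*74 = 2 - 1*85026 = 2 - 85026 = -85024)
-4514 + d = -4514 - 85024 = -89538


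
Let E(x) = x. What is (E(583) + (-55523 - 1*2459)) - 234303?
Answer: -291702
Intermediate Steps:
(E(583) + (-55523 - 1*2459)) - 234303 = (583 + (-55523 - 1*2459)) - 234303 = (583 + (-55523 - 2459)) - 234303 = (583 - 57982) - 234303 = -57399 - 234303 = -291702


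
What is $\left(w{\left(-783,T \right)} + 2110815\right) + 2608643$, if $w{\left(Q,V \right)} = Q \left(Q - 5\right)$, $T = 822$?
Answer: $5336462$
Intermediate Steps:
$w{\left(Q,V \right)} = Q \left(-5 + Q\right)$
$\left(w{\left(-783,T \right)} + 2110815\right) + 2608643 = \left(- 783 \left(-5 - 783\right) + 2110815\right) + 2608643 = \left(\left(-783\right) \left(-788\right) + 2110815\right) + 2608643 = \left(617004 + 2110815\right) + 2608643 = 2727819 + 2608643 = 5336462$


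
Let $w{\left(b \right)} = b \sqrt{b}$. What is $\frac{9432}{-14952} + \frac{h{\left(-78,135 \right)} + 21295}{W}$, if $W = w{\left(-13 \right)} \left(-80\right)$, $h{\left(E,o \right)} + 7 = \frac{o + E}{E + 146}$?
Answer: $- \frac{393}{623} - \frac{111357 i \sqrt{13}}{70720} \approx -0.63082 - 5.6774 i$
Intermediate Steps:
$w{\left(b \right)} = b^{\frac{3}{2}}$
$h{\left(E,o \right)} = -7 + \frac{E + o}{146 + E}$ ($h{\left(E,o \right)} = -7 + \frac{o + E}{E + 146} = -7 + \frac{E + o}{146 + E}$)
$W = 1040 i \sqrt{13}$ ($W = \left(-13\right)^{\frac{3}{2}} \left(-80\right) = - 13 i \sqrt{13} \left(-80\right) = 1040 i \sqrt{13} \approx 3749.8 i$)
$\frac{9432}{-14952} + \frac{h{\left(-78,135 \right)} + 21295}{W} = \frac{9432}{-14952} + \frac{\frac{-1022 + 135 - -468}{146 - 78} + 21295}{1040 i \sqrt{13}} = 9432 \left(- \frac{1}{14952}\right) + \left(\frac{-1022 + 135 + 468}{68} + 21295\right) \left(- \frac{i \sqrt{13}}{13520}\right) = - \frac{393}{623} + \left(\frac{1}{68} \left(-419\right) + 21295\right) \left(- \frac{i \sqrt{13}}{13520}\right) = - \frac{393}{623} + \left(- \frac{419}{68} + 21295\right) \left(- \frac{i \sqrt{13}}{13520}\right) = - \frac{393}{623} + \frac{1447641 \left(- \frac{i \sqrt{13}}{13520}\right)}{68} = - \frac{393}{623} - \frac{111357 i \sqrt{13}}{70720}$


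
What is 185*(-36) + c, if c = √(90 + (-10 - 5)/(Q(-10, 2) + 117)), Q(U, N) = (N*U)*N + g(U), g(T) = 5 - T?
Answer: -6660 + √190095/46 ≈ -6650.5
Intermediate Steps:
Q(U, N) = 5 - U + U*N² (Q(U, N) = (N*U)*N + (5 - U) = U*N² + (5 - U) = 5 - U + U*N²)
c = √190095/46 (c = √(90 + (-10 - 5)/((5 - 1*(-10) - 10*2²) + 117)) = √(90 - 15/((5 + 10 - 10*4) + 117)) = √(90 - 15/((5 + 10 - 40) + 117)) = √(90 - 15/(-25 + 117)) = √(90 - 15/92) = √(8265/92) = √190095/46 ≈ 9.4782)
185*(-36) + c = 185*(-36) + √190095/46 = -6660 + √190095/46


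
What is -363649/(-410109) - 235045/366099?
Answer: 4081940594/16682277199 ≈ 0.24469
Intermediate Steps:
-363649/(-410109) - 235045/366099 = -363649*(-1/410109) - 235045*1/366099 = 363649/410109 - 235045/366099 = 4081940594/16682277199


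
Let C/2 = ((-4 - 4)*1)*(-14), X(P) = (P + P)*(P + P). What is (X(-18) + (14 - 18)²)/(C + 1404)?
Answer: 328/407 ≈ 0.80590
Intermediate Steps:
X(P) = 4*P² (X(P) = (2*P)*(2*P) = 4*P²)
C = 224 (C = 2*(((-4 - 4)*1)*(-14)) = 2*(-8*1*(-14)) = 2*(-8*(-14)) = 2*112 = 224)
(X(-18) + (14 - 18)²)/(C + 1404) = (4*(-18)² + (14 - 18)²)/(224 + 1404) = (4*324 + (-4)²)/1628 = (1296 + 16)*(1/1628) = 1312*(1/1628) = 328/407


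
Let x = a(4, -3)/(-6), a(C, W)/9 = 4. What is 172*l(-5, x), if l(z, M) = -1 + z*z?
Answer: 4128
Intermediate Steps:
a(C, W) = 36 (a(C, W) = 9*4 = 36)
x = -6 (x = 36/(-6) = 36*(-⅙) = -6)
l(z, M) = -1 + z²
172*l(-5, x) = 172*(-1 + (-5)²) = 172*(-1 + 25) = 172*24 = 4128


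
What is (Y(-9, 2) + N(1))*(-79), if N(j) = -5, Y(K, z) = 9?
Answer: -316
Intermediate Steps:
(Y(-9, 2) + N(1))*(-79) = (9 - 5)*(-79) = 4*(-79) = -316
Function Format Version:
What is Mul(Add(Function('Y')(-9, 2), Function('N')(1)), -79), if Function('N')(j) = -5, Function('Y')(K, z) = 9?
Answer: -316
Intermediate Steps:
Mul(Add(Function('Y')(-9, 2), Function('N')(1)), -79) = Mul(Add(9, -5), -79) = Mul(4, -79) = -316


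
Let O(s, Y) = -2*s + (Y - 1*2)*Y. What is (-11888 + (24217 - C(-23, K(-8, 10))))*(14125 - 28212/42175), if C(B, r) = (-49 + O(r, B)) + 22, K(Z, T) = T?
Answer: 7029780917063/42175 ≈ 1.6668e+8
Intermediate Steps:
O(s, Y) = -2*s + Y*(-2 + Y) (O(s, Y) = -2*s + (Y - 2)*Y = -2*s + (-2 + Y)*Y = -2*s + Y*(-2 + Y))
C(B, r) = -27 + B**2 - 2*B - 2*r (C(B, r) = (-49 + (B**2 - 2*B - 2*r)) + 22 = (-49 + B**2 - 2*B - 2*r) + 22 = -27 + B**2 - 2*B - 2*r)
(-11888 + (24217 - C(-23, K(-8, 10))))*(14125 - 28212/42175) = (-11888 + (24217 - (-27 + (-23)**2 - 2*(-23) - 2*10)))*(14125 - 28212/42175) = (-11888 + (24217 - (-27 + 529 + 46 - 20)))*(14125 - 28212*1/42175) = (-11888 + (24217 - 1*528))*(14125 - 28212/42175) = (-11888 + (24217 - 528))*(595693663/42175) = (-11888 + 23689)*(595693663/42175) = 11801*(595693663/42175) = 7029780917063/42175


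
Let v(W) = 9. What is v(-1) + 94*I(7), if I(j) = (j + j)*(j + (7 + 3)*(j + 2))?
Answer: 127661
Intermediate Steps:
I(j) = 2*j*(20 + 11*j) (I(j) = (2*j)*(j + 10*(2 + j)) = (2*j)*(j + (20 + 10*j)) = (2*j)*(20 + 11*j) = 2*j*(20 + 11*j))
v(-1) + 94*I(7) = 9 + 94*(2*7*(20 + 11*7)) = 9 + 94*(2*7*(20 + 77)) = 9 + 94*(2*7*97) = 9 + 94*1358 = 9 + 127652 = 127661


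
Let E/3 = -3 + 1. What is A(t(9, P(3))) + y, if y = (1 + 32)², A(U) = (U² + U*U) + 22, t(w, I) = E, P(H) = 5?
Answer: 1183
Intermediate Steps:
E = -6 (E = 3*(-3 + 1) = 3*(-2) = -6)
t(w, I) = -6
A(U) = 22 + 2*U² (A(U) = (U² + U²) + 22 = 2*U² + 22 = 22 + 2*U²)
y = 1089 (y = 33² = 1089)
A(t(9, P(3))) + y = (22 + 2*(-6)²) + 1089 = (22 + 2*36) + 1089 = (22 + 72) + 1089 = 94 + 1089 = 1183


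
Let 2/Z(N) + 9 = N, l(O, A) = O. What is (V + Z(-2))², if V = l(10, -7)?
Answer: 11664/121 ≈ 96.397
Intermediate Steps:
Z(N) = 2/(-9 + N)
V = 10
(V + Z(-2))² = (10 + 2/(-9 - 2))² = (10 + 2/(-11))² = (10 + 2*(-1/11))² = (10 - 2/11)² = (108/11)² = 11664/121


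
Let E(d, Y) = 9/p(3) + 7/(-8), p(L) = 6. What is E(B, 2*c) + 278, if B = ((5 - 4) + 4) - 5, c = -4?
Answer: 2229/8 ≈ 278.63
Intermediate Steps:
B = 0 (B = (1 + 4) - 5 = 5 - 5 = 0)
E(d, Y) = 5/8 (E(d, Y) = 9/6 + 7/(-8) = 9*(⅙) + 7*(-⅛) = 3/2 - 7/8 = 5/8)
E(B, 2*c) + 278 = 5/8 + 278 = 2229/8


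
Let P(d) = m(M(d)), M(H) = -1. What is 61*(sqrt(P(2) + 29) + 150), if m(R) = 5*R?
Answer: 9150 + 122*sqrt(6) ≈ 9448.8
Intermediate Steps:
P(d) = -5 (P(d) = 5*(-1) = -5)
61*(sqrt(P(2) + 29) + 150) = 61*(sqrt(-5 + 29) + 150) = 61*(sqrt(24) + 150) = 61*(2*sqrt(6) + 150) = 61*(150 + 2*sqrt(6)) = 9150 + 122*sqrt(6)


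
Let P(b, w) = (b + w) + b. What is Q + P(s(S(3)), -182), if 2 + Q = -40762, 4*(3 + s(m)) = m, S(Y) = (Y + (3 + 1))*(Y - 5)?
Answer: -40959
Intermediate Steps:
S(Y) = (-5 + Y)*(4 + Y) (S(Y) = (Y + 4)*(-5 + Y) = (4 + Y)*(-5 + Y) = (-5 + Y)*(4 + Y))
s(m) = -3 + m/4
P(b, w) = w + 2*b
Q = -40764 (Q = -2 - 40762 = -40764)
Q + P(s(S(3)), -182) = -40764 + (-182 + 2*(-3 + (-20 + 3**2 - 1*3)/4)) = -40764 + (-182 + 2*(-3 + (-20 + 9 - 3)/4)) = -40764 + (-182 + 2*(-3 + (1/4)*(-14))) = -40764 + (-182 + 2*(-3 - 7/2)) = -40764 + (-182 + 2*(-13/2)) = -40764 + (-182 - 13) = -40764 - 195 = -40959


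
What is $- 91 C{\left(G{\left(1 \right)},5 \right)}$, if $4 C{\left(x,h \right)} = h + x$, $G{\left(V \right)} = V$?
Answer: $- \frac{273}{2} \approx -136.5$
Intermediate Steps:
$C{\left(x,h \right)} = \frac{h}{4} + \frac{x}{4}$ ($C{\left(x,h \right)} = \frac{h + x}{4} = \frac{h}{4} + \frac{x}{4}$)
$- 91 C{\left(G{\left(1 \right)},5 \right)} = - 91 \left(\frac{1}{4} \cdot 5 + \frac{1}{4} \cdot 1\right) = - 91 \left(\frac{5}{4} + \frac{1}{4}\right) = \left(-91\right) \frac{3}{2} = - \frac{273}{2}$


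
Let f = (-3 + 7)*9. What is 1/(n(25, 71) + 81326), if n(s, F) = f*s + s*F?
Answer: 1/84001 ≈ 1.1905e-5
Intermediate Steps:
f = 36 (f = 4*9 = 36)
n(s, F) = 36*s + F*s (n(s, F) = 36*s + s*F = 36*s + F*s)
1/(n(25, 71) + 81326) = 1/(25*(36 + 71) + 81326) = 1/(25*107 + 81326) = 1/(2675 + 81326) = 1/84001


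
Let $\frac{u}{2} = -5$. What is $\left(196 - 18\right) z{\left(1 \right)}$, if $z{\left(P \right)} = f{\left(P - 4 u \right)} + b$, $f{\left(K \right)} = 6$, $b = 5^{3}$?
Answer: $23318$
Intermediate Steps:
$u = -10$ ($u = 2 \left(-5\right) = -10$)
$b = 125$
$z{\left(P \right)} = 131$ ($z{\left(P \right)} = 6 + 125 = 131$)
$\left(196 - 18\right) z{\left(1 \right)} = \left(196 - 18\right) 131 = 178 \cdot 131 = 23318$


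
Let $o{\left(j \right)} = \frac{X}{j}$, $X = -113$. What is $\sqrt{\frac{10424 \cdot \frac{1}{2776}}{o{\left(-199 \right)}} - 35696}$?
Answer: $\frac{i \sqrt{54872522694949}}{39211} \approx 188.92 i$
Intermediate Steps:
$o{\left(j \right)} = - \frac{113}{j}$
$\sqrt{\frac{10424 \cdot \frac{1}{2776}}{o{\left(-199 \right)}} - 35696} = \sqrt{\frac{10424 \cdot \frac{1}{2776}}{\left(-113\right) \frac{1}{-199}} - 35696} = \sqrt{\frac{10424 \cdot \frac{1}{2776}}{\left(-113\right) \left(- \frac{1}{199}\right)} - 35696} = \sqrt{\frac{1303}{347 \cdot \frac{113}{199}} - 35696} = \sqrt{\frac{1303}{347} \cdot \frac{199}{113} - 35696} = \sqrt{\frac{259297}{39211} - 35696} = \sqrt{- \frac{1399416559}{39211}} = \frac{i \sqrt{54872522694949}}{39211}$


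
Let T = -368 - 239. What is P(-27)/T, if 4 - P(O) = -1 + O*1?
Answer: -32/607 ≈ -0.052718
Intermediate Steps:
P(O) = 5 - O (P(O) = 4 - (-1 + O*1) = 4 - (-1 + O) = 4 + (1 - O) = 5 - O)
T = -607
P(-27)/T = (5 - 1*(-27))/(-607) = (5 + 27)*(-1/607) = 32*(-1/607) = -32/607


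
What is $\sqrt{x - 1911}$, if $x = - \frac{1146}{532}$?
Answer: $\frac{i \sqrt{135367134}}{266} \approx 43.74 i$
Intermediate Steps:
$x = - \frac{573}{266}$ ($x = \left(-1146\right) \frac{1}{532} = - \frac{573}{266} \approx -2.1541$)
$\sqrt{x - 1911} = \sqrt{- \frac{573}{266} - 1911} = \sqrt{- \frac{508899}{266}} = \frac{i \sqrt{135367134}}{266}$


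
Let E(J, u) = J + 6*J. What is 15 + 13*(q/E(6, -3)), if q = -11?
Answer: 487/42 ≈ 11.595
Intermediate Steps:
E(J, u) = 7*J
15 + 13*(q/E(6, -3)) = 15 + 13*(-11/(7*6)) = 15 + 13*(-11/42) = 15 - 143/42 = 487/42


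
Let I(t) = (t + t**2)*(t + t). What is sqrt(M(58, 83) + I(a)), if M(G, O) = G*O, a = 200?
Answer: sqrt(16084814) ≈ 4010.6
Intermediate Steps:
I(t) = 2*t*(t + t**2) (I(t) = (t + t**2)*(2*t) = 2*t*(t + t**2))
sqrt(M(58, 83) + I(a)) = sqrt(58*83 + 2*200**2*(1 + 200)) = sqrt(4814 + 2*40000*201) = sqrt(4814 + 16080000) = sqrt(16084814)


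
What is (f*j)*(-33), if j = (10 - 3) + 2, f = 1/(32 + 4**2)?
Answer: -99/16 ≈ -6.1875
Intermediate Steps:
f = 1/48 (f = 1/(32 + 16) = 1/48 ≈ 0.020833)
j = 9 (j = 7 + 2 = 9)
(f*j)*(-33) = ((1/48)*9)*(-33) = (3/16)*(-33) = -99/16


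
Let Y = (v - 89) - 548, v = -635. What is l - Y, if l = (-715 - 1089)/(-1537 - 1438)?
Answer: 3786004/2975 ≈ 1272.6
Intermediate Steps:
l = 1804/2975 (l = -1804/(-2975) = -1804*(-1/2975) = 1804/2975 ≈ 0.60639)
Y = -1272 (Y = (-635 - 89) - 548 = -724 - 548 = -1272)
l - Y = 1804/2975 - 1*(-1272) = 1804/2975 + 1272 = 3786004/2975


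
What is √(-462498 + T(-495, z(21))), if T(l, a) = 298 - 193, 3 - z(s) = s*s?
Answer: 3*I*√51377 ≈ 680.0*I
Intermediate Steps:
z(s) = 3 - s² (z(s) = 3 - s*s = 3 - s²)
T(l, a) = 105
√(-462498 + T(-495, z(21))) = √(-462498 + 105) = √(-462393) = 3*I*√51377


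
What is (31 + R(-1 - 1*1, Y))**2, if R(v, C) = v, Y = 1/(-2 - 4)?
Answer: 841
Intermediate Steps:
Y = -1/6 (Y = 1/(-6) = -1/6 ≈ -0.16667)
(31 + R(-1 - 1*1, Y))**2 = (31 + (-1 - 1*1))**2 = (31 + (-1 - 1))**2 = (31 - 2)**2 = 29**2 = 841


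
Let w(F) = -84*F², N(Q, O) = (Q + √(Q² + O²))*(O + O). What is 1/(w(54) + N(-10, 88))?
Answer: -15419/3788742992 - 11*√1961/1894371496 ≈ -4.3268e-6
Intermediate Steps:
N(Q, O) = 2*O*(Q + √(O² + Q²)) (N(Q, O) = (Q + √(O² + Q²))*(2*O) = 2*O*(Q + √(O² + Q²)))
1/(w(54) + N(-10, 88)) = 1/(-84*54² + 2*88*(-10 + √(88² + (-10)²))) = 1/(-84*2916 + 2*88*(-10 + √(7744 + 100))) = 1/(-244944 + 2*88*(-10 + √7844)) = 1/(-244944 + 2*88*(-10 + 2*√1961)) = 1/(-244944 + (-1760 + 352*√1961)) = 1/(-246704 + 352*√1961)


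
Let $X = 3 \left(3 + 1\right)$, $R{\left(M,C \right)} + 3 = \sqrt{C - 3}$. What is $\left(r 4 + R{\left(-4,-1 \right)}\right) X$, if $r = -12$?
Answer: $-612 + 24 i \approx -612.0 + 24.0 i$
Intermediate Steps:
$R{\left(M,C \right)} = -3 + \sqrt{-3 + C}$ ($R{\left(M,C \right)} = -3 + \sqrt{C - 3} = -3 + \sqrt{-3 + C}$)
$X = 12$ ($X = 3 \cdot 4 = 12$)
$\left(r 4 + R{\left(-4,-1 \right)}\right) X = \left(\left(-12\right) 4 - \left(3 - \sqrt{-3 - 1}\right)\right) 12 = \left(-48 - \left(3 - \sqrt{-4}\right)\right) 12 = \left(-48 - \left(3 - 2 i\right)\right) 12 = \left(-51 + 2 i\right) 12 = -612 + 24 i$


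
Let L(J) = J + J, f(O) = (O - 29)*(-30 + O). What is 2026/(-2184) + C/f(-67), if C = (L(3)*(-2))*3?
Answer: -197341/211848 ≈ -0.93152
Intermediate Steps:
f(O) = (-30 + O)*(-29 + O) (f(O) = (-29 + O)*(-30 + O) = (-30 + O)*(-29 + O))
L(J) = 2*J
C = -36 (C = ((2*3)*(-2))*3 = (6*(-2))*3 = -12*3 = -36)
2026/(-2184) + C/f(-67) = 2026/(-2184) - 36/(870 + (-67)² - 59*(-67)) = 2026*(-1/2184) - 36/(870 + 4489 + 3953) = -1013/1092 - 36/9312 = -1013/1092 - 36*1/9312 = -1013/1092 - 3/776 = -197341/211848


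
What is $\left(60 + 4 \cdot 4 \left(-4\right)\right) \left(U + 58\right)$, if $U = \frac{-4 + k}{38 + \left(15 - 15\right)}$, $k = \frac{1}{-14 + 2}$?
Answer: $- \frac{26399}{114} \approx -231.57$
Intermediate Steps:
$k = - \frac{1}{12}$ ($k = \frac{1}{-12} = - \frac{1}{12} \approx -0.083333$)
$U = - \frac{49}{456}$ ($U = \frac{-4 - \frac{1}{12}}{38 + \left(15 - 15\right)} = - \frac{49}{12 \left(38 + \left(15 - 15\right)\right)} = - \frac{49}{12 \left(38 + 0\right)} = - \frac{49}{12 \cdot 38} = \left(- \frac{49}{12}\right) \frac{1}{38} = - \frac{49}{456} \approx -0.10746$)
$\left(60 + 4 \cdot 4 \left(-4\right)\right) \left(U + 58\right) = \left(60 + 4 \cdot 4 \left(-4\right)\right) \left(- \frac{49}{456} + 58\right) = \left(60 + 16 \left(-4\right)\right) \frac{26399}{456} = \left(60 - 64\right) \frac{26399}{456} = \left(-4\right) \frac{26399}{456} = - \frac{26399}{114}$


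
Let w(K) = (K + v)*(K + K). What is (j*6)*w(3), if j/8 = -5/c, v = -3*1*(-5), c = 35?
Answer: -5184/7 ≈ -740.57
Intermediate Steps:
v = 15 (v = -3*(-5) = 15)
w(K) = 2*K*(15 + K) (w(K) = (K + 15)*(K + K) = (15 + K)*(2*K) = 2*K*(15 + K))
j = -8/7 (j = 8*(-5/35) = 8*(-5*1/35) = 8*(-1/7) = -8/7 ≈ -1.1429)
(j*6)*w(3) = (-8/7*6)*(2*3*(15 + 3)) = -96*3*18/7 = -48/7*108 = -5184/7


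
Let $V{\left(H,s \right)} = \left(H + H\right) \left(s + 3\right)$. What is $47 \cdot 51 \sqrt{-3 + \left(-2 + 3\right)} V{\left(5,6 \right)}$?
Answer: $215730 i \sqrt{2} \approx 3.0509 \cdot 10^{5} i$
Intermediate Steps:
$V{\left(H,s \right)} = 2 H \left(3 + s\right)$
$47 \cdot 51 \sqrt{-3 + \left(-2 + 3\right)} V{\left(5,6 \right)} = 47 \cdot 51 \sqrt{-3 + \left(-2 + 3\right)} 2 \cdot 5 \left(3 + 6\right) = 2397 \sqrt{-3 + 1} \cdot 2 \cdot 5 \cdot 9 = 2397 \sqrt{-2} \cdot 90 = 2397 i \sqrt{2} \cdot 90 = 2397 \cdot 90 i \sqrt{2} = 215730 i \sqrt{2}$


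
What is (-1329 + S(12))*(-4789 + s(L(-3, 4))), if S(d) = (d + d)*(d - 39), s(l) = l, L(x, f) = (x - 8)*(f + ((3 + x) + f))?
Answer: 9641829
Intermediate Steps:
L(x, f) = (-8 + x)*(3 + x + 2*f) (L(x, f) = (-8 + x)*(f + (3 + f + x)) = (-8 + x)*(3 + x + 2*f))
S(d) = 2*d*(-39 + d) (S(d) = (2*d)*(-39 + d) = 2*d*(-39 + d))
(-1329 + S(12))*(-4789 + s(L(-3, 4))) = (-1329 + 2*12*(-39 + 12))*(-4789 + (-24 + (-3)**2 - 16*4 - 5*(-3) + 2*4*(-3))) = (-1329 + 2*12*(-27))*(-4789 + (-24 + 9 - 64 + 15 - 24)) = (-1329 - 648)*(-4789 - 88) = -1977*(-4877) = 9641829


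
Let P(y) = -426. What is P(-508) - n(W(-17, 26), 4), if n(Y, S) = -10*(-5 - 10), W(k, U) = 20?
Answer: -576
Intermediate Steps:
n(Y, S) = 150 (n(Y, S) = -10*(-15) = 150)
P(-508) - n(W(-17, 26), 4) = -426 - 1*150 = -426 - 150 = -576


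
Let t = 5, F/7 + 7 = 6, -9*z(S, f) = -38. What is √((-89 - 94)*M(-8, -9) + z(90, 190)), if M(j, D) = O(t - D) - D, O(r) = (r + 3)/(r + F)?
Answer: I*√920458/21 ≈ 45.686*I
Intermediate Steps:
z(S, f) = 38/9 (z(S, f) = -⅑*(-38) = 38/9)
F = -7 (F = -49 + 7*6 = -49 + 42 = -7)
O(r) = (3 + r)/(-7 + r) (O(r) = (r + 3)/(r - 7) = (3 + r)/(-7 + r))
M(j, D) = -D + (8 - D)/(-2 - D) (M(j, D) = (3 + (5 - D))/(-7 + (5 - D)) - D = (8 - D)/(-2 - D) - D = -D + (8 - D)/(-2 - D))
√((-89 - 94)*M(-8, -9) + z(90, 190)) = √((-89 - 94)*((-8 - 9 - 1*(-9)*(2 - 9))/(2 - 9)) + 38/9) = √(-183*(-8 - 9 - 1*(-9)*(-7))/(-7) + 38/9) = √(-(-183)*(-8 - 9 - 63)/7 + 38/9) = √(-(-183)*(-80)/7 + 38/9) = √(-183*80/7 + 38/9) = √(-14640/7 + 38/9) = √(-131494/63) = I*√920458/21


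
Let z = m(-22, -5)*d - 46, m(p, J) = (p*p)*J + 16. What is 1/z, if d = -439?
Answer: 1/1055310 ≈ 9.4759e-7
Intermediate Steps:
m(p, J) = 16 + J*p² (m(p, J) = p²*J + 16 = J*p² + 16 = 16 + J*p²)
z = 1055310 (z = (16 - 5*(-22)²)*(-439) - 46 = (16 - 5*484)*(-439) - 46 = (16 - 2420)*(-439) - 46 = -2404*(-439) - 46 = 1055356 - 46 = 1055310)
1/z = 1/1055310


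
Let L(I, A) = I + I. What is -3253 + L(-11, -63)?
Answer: -3275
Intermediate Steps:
L(I, A) = 2*I
-3253 + L(-11, -63) = -3253 + 2*(-11) = -3253 - 22 = -3275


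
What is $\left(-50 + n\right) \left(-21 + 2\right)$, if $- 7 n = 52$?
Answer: $\frac{7638}{7} \approx 1091.1$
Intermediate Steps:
$n = - \frac{52}{7}$ ($n = \left(- \frac{1}{7}\right) 52 = - \frac{52}{7} \approx -7.4286$)
$\left(-50 + n\right) \left(-21 + 2\right) = \left(-50 - \frac{52}{7}\right) \left(-21 + 2\right) = \left(- \frac{402}{7}\right) \left(-19\right) = \frac{7638}{7}$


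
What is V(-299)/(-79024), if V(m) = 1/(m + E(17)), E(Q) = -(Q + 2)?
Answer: 1/25129632 ≈ 3.9794e-8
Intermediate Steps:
E(Q) = -2 - Q (E(Q) = -(2 + Q) = -2 - Q)
V(m) = 1/(-19 + m) (V(m) = 1/(m + (-2 - 1*17)) = 1/(m + (-2 - 17)) = 1/(m - 19) = 1/(-19 + m))
V(-299)/(-79024) = 1/(-19 - 299*(-79024)) = -1/79024/(-318) = -1/318*(-1/79024) = 1/25129632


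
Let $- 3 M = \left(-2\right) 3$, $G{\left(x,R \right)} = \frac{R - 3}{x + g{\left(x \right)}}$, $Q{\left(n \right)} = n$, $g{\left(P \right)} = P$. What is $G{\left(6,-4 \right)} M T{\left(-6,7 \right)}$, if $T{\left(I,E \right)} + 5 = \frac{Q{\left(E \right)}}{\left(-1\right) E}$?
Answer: $7$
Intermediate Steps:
$G{\left(x,R \right)} = \frac{-3 + R}{2 x}$ ($G{\left(x,R \right)} = \frac{R - 3}{x + x} = \frac{-3 + R}{2 x}$)
$M = 2$ ($M = - \frac{\left(-2\right) 3}{3} = \left(- \frac{1}{3}\right) \left(-6\right) = 2$)
$T{\left(I,E \right)} = -6$ ($T{\left(I,E \right)} = -5 + \frac{E}{\left(-1\right) E} = -5 + E \left(- \frac{1}{E}\right) = -5 - 1 = -6$)
$G{\left(6,-4 \right)} M T{\left(-6,7 \right)} = \frac{-3 - 4}{2 \cdot 6} \cdot 2 \left(-6\right) = \frac{1}{2} \cdot \frac{1}{6} \left(-7\right) 2 \left(-6\right) = \left(- \frac{7}{12}\right) 2 \left(-6\right) = \left(- \frac{7}{6}\right) \left(-6\right) = 7$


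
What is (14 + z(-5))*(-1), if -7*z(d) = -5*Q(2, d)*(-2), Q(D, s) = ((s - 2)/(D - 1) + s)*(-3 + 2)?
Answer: 22/7 ≈ 3.1429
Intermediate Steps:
Q(D, s) = -s - (-2 + s)/(-1 + D) (Q(D, s) = ((-2 + s)/(-1 + D) + s)*(-1) = (s + (-2 + s)/(-1 + D))*(-1) = -s - (-2 + s)/(-1 + D))
z(d) = -20/7 + 20*d/7 (z(d) = -(-5*(2 - 1*2*d)/(-1 + 2))*(-2)/7 = -(-5*(2 - 2*d)/1)*(-2)/7 = -(-5*(2 - 2*d))*(-2)/7 = -(-10 + 10*d)*(-2)/7 = -(20 - 20*d)/7 = -20/7 + 20*d/7)
(14 + z(-5))*(-1) = (14 + (-20/7 + (20/7)*(-5)))*(-1) = (14 + (-20/7 - 100/7))*(-1) = (14 - 120/7)*(-1) = -22/7*(-1) = 22/7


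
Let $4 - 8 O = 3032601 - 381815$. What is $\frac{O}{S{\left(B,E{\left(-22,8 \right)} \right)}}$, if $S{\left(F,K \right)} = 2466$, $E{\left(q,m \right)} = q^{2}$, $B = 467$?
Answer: $- \frac{441797}{3288} \approx -134.37$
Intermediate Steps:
$O = - \frac{1325391}{4}$ ($O = \frac{1}{2} - \frac{3032601 - 381815}{8} = \frac{1}{2} - \frac{1325393}{4} = - \frac{1325391}{4} \approx -3.3135 \cdot 10^{5}$)
$\frac{O}{S{\left(B,E{\left(-22,8 \right)} \right)}} = - \frac{1325391}{4 \cdot 2466} = \left(- \frac{1325391}{4}\right) \frac{1}{2466} = - \frac{441797}{3288}$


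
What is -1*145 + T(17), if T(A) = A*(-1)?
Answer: -162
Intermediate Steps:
T(A) = -A
-1*145 + T(17) = -1*145 - 1*17 = -145 - 17 = -162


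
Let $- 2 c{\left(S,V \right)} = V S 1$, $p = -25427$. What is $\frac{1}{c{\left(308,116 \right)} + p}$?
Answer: $- \frac{1}{43291} \approx -2.3099 \cdot 10^{-5}$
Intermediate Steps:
$c{\left(S,V \right)} = - \frac{S V}{2}$ ($c{\left(S,V \right)} = - \frac{V S 1}{2} = - \frac{S V 1}{2} = - \frac{S V}{2}$)
$\frac{1}{c{\left(308,116 \right)} + p} = \frac{1}{\left(- \frac{1}{2}\right) 308 \cdot 116 - 25427} = \frac{1}{-17864 - 25427} = \frac{1}{-43291} = - \frac{1}{43291}$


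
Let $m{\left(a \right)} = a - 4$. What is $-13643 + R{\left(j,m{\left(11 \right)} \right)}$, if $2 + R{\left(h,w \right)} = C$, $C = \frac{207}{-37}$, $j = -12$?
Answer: $- \frac{505072}{37} \approx -13651.0$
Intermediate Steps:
$m{\left(a \right)} = -4 + a$
$C = - \frac{207}{37}$ ($C = 207 \left(- \frac{1}{37}\right) = - \frac{207}{37} \approx -5.5946$)
$R{\left(h,w \right)} = - \frac{281}{37}$ ($R{\left(h,w \right)} = -2 - \frac{207}{37} = - \frac{281}{37}$)
$-13643 + R{\left(j,m{\left(11 \right)} \right)} = -13643 - \frac{281}{37} = - \frac{505072}{37}$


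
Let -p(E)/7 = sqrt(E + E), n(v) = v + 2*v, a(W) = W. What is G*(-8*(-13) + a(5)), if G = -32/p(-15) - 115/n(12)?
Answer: -12535/36 - 1744*I*sqrt(30)/105 ≈ -348.19 - 90.974*I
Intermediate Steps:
n(v) = 3*v
p(E) = -7*sqrt(2)*sqrt(E) (p(E) = -7*sqrt(E + E) = -7*sqrt(2)*sqrt(E))
G = -115/36 - 16*I*sqrt(30)/105 (G = -32*I*sqrt(30)/210 - 115/(3*12) = -32*I*sqrt(30)/210 - 115/36 = -32*I*sqrt(30)/210 - 115*1/36 = -16*I*sqrt(30)/105 - 115/36 = -115/36 - 16*I*sqrt(30)/105 ≈ -3.1944 - 0.83463*I)
G*(-8*(-13) + a(5)) = (-115/36 - 16*I*sqrt(30)/105)*(-8*(-13) + 5) = (-115/36 - 16*I*sqrt(30)/105)*(104 + 5) = (-115/36 - 16*I*sqrt(30)/105)*109 = -12535/36 - 1744*I*sqrt(30)/105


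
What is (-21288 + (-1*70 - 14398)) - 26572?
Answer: -62328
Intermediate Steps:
(-21288 + (-1*70 - 14398)) - 26572 = (-21288 + (-70 - 14398)) - 26572 = (-21288 - 14468) - 26572 = -35756 - 26572 = -62328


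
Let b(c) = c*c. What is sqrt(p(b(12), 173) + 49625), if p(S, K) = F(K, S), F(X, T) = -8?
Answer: 3*sqrt(5513) ≈ 222.75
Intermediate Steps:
b(c) = c**2
p(S, K) = -8
sqrt(p(b(12), 173) + 49625) = sqrt(-8 + 49625) = sqrt(49617) = 3*sqrt(5513)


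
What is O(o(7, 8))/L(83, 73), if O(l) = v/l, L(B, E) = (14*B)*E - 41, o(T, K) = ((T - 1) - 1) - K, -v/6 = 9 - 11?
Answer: -4/84785 ≈ -4.7178e-5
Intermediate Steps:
v = 12 (v = -6*(9 - 11) = -6*(-2) = 12)
o(T, K) = -2 + T - K (o(T, K) = ((-1 + T) - 1) - K = (-2 + T) - K = -2 + T - K)
L(B, E) = -41 + 14*B*E (L(B, E) = 14*B*E - 41 = -41 + 14*B*E)
O(l) = 12/l
O(o(7, 8))/L(83, 73) = (12/(-2 + 7 - 1*8))/(-41 + 14*83*73) = (12/(-2 + 7 - 8))/(-41 + 84826) = (12/(-3))/84785 = (12*(-1/3))*(1/84785) = -4*1/84785 = -4/84785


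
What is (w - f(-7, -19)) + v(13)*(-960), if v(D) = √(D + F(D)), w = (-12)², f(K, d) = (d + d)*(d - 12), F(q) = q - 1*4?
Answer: -1034 - 960*√22 ≈ -5536.8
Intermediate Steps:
F(q) = -4 + q (F(q) = q - 4 = -4 + q)
f(K, d) = 2*d*(-12 + d) (f(K, d) = (2*d)*(-12 + d) = 2*d*(-12 + d))
w = 144
v(D) = √(-4 + 2*D) (v(D) = √(D + (-4 + D)) = √(-4 + 2*D))
(w - f(-7, -19)) + v(13)*(-960) = (144 - 2*(-19)*(-12 - 19)) + √(-4 + 2*13)*(-960) = (144 - 2*(-19)*(-31)) + √(-4 + 26)*(-960) = (144 - 1*1178) + √22*(-960) = (144 - 1178) - 960*√22 = -1034 - 960*√22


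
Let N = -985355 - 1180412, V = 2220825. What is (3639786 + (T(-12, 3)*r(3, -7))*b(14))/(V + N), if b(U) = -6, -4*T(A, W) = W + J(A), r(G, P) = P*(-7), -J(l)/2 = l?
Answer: 7283541/110116 ≈ 66.144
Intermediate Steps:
J(l) = -2*l
r(G, P) = -7*P
N = -2165767
T(A, W) = A/2 - W/4 (T(A, W) = -(W - 2*A)/4 = A/2 - W/4)
(3639786 + (T(-12, 3)*r(3, -7))*b(14))/(V + N) = (3639786 + (((½)*(-12) - ¼*3)*(-7*(-7)))*(-6))/(2220825 - 2165767) = (3639786 + ((-6 - ¾)*49)*(-6))/55058 = (3639786 - 27/4*49*(-6))*(1/55058) = (3639786 - 1323/4*(-6))*(1/55058) = (3639786 + 3969/2)*(1/55058) = (7283541/2)*(1/55058) = 7283541/110116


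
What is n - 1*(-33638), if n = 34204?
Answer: 67842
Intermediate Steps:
n - 1*(-33638) = 34204 - 1*(-33638) = 34204 + 33638 = 67842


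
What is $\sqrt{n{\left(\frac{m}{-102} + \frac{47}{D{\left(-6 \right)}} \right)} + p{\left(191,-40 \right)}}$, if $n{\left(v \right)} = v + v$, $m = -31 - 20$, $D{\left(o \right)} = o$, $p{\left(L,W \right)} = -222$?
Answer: $\frac{i \sqrt{2130}}{3} \approx 15.384 i$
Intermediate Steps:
$m = -51$ ($m = -31 - 20 = -51$)
$n{\left(v \right)} = 2 v$
$\sqrt{n{\left(\frac{m}{-102} + \frac{47}{D{\left(-6 \right)}} \right)} + p{\left(191,-40 \right)}} = \sqrt{2 \left(- \frac{51}{-102} + \frac{47}{-6}\right) - 222} = \sqrt{2 \left(\left(-51\right) \left(- \frac{1}{102}\right) + 47 \left(- \frac{1}{6}\right)\right) - 222} = \sqrt{2 \left(\frac{1}{2} - \frac{47}{6}\right) - 222} = \sqrt{2 \left(- \frac{22}{3}\right) - 222} = \sqrt{- \frac{44}{3} - 222} = \sqrt{- \frac{710}{3}} = \frac{i \sqrt{2130}}{3}$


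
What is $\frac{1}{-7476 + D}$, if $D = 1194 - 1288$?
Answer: $- \frac{1}{7570} \approx -0.0001321$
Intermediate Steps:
$D = -94$ ($D = 1194 - 1288 = -94$)
$\frac{1}{-7476 + D} = \frac{1}{-7476 - 94} = \frac{1}{-7570} = - \frac{1}{7570}$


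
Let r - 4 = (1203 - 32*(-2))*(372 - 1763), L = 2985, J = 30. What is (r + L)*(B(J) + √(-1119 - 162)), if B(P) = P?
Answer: -52782240 - 1759408*I*√1281 ≈ -5.2782e+7 - 6.2971e+7*I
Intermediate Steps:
r = -1762393 (r = 4 + (1203 - 32*(-2))*(372 - 1763) = 4 + (1203 + 64)*(-1391) = 4 + 1267*(-1391) = 4 - 1762397 = -1762393)
(r + L)*(B(J) + √(-1119 - 162)) = (-1762393 + 2985)*(30 + √(-1119 - 162)) = -1759408*(30 + √(-1281)) = -1759408*(30 + I*√1281) = -52782240 - 1759408*I*√1281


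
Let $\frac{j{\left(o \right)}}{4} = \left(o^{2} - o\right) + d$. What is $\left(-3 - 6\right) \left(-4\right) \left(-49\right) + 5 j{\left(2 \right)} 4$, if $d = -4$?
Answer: $-1924$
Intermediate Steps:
$j{\left(o \right)} = -16 - 4 o + 4 o^{2}$ ($j{\left(o \right)} = 4 \left(\left(o^{2} - o\right) - 4\right) = 4 \left(-4 + o^{2} - o\right) = -16 - 4 o + 4 o^{2}$)
$\left(-3 - 6\right) \left(-4\right) \left(-49\right) + 5 j{\left(2 \right)} 4 = \left(-3 - 6\right) \left(-4\right) \left(-49\right) + 5 \left(-16 - 8 + 4 \cdot 2^{2}\right) 4 = \left(-9\right) \left(-4\right) \left(-49\right) + 5 \left(-16 - 8 + 4 \cdot 4\right) 4 = 36 \left(-49\right) + 5 \left(-16 - 8 + 16\right) 4 = -1764 + 5 \left(-8\right) 4 = -1764 - 160 = -1924$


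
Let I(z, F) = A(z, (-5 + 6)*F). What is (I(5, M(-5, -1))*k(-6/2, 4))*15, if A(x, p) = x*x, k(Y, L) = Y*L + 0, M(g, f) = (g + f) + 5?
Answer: -4500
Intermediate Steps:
M(g, f) = 5 + f + g (M(g, f) = (f + g) + 5 = 5 + f + g)
k(Y, L) = L*Y (k(Y, L) = L*Y + 0 = L*Y)
A(x, p) = x²
I(z, F) = z²
(I(5, M(-5, -1))*k(-6/2, 4))*15 = (5²*(4*(-6/2)))*15 = (25*(4*(-6*½)))*15 = (25*(4*(-3)))*15 = (25*(-12))*15 = -300*15 = -4500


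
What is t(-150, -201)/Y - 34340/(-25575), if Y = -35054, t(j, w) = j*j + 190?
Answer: 62345761/89650605 ≈ 0.69543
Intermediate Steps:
t(j, w) = 190 + j² (t(j, w) = j² + 190 = 190 + j²)
t(-150, -201)/Y - 34340/(-25575) = (190 + (-150)²)/(-35054) - 34340/(-25575) = (190 + 22500)*(-1/35054) - 34340*(-1/25575) = 22690*(-1/35054) + 6868/5115 = -11345/17527 + 6868/5115 = 62345761/89650605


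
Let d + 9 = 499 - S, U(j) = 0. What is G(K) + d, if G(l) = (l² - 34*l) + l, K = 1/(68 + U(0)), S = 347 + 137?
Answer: 25501/4624 ≈ 5.5149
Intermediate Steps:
S = 484
K = 1/68 (K = 1/(68 + 0) = 1/68 ≈ 0.014706)
G(l) = l² - 33*l
d = 6 (d = -9 + (499 - 1*484) = -9 + (499 - 484) = -9 + 15 = 6)
G(K) + d = (-33 + 1/68)/68 + 6 = (1/68)*(-2243/68) + 6 = -2243/4624 + 6 = 25501/4624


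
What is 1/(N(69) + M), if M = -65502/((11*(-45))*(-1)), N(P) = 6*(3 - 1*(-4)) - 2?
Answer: -55/5078 ≈ -0.010831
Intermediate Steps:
N(P) = 40 (N(P) = 6*(3 + 4) - 2 = 6*7 - 2 = 42 - 2 = 40)
M = -7278/55 (M = -65502/((-495*(-1))) = -65502/495 = -65502*1/495 = -7278/55 ≈ -132.33)
1/(N(69) + M) = 1/(40 - 7278/55) = 1/(-5078/55) = -55/5078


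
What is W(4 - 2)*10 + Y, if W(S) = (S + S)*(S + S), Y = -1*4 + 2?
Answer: 158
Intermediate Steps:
Y = -2 (Y = -4 + 2 = -2)
W(S) = 4*S² (W(S) = (2*S)*(2*S) = 4*S²)
W(4 - 2)*10 + Y = (4*(4 - 2)²)*10 - 2 = (4*2²)*10 - 2 = (4*4)*10 - 2 = 16*10 - 2 = 160 - 2 = 158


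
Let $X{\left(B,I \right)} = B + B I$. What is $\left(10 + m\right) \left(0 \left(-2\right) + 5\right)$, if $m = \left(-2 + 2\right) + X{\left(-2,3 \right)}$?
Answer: $10$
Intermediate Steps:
$m = -8$ ($m = \left(-2 + 2\right) - 2 \left(1 + 3\right) = 0 - 8 = -8$)
$\left(10 + m\right) \left(0 \left(-2\right) + 5\right) = \left(10 - 8\right) \left(0 \left(-2\right) + 5\right) = 2 \left(0 + 5\right) = 2 \cdot 5 = 10$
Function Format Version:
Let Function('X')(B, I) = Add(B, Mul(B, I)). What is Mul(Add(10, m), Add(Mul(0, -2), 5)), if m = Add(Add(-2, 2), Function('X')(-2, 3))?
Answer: 10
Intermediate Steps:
m = -8 (m = Add(Add(-2, 2), Mul(-2, Add(1, 3))) = Add(0, Mul(-2, 4)) = Add(0, -8) = -8)
Mul(Add(10, m), Add(Mul(0, -2), 5)) = Mul(Add(10, -8), Add(Mul(0, -2), 5)) = Mul(2, Add(0, 5)) = Mul(2, 5) = 10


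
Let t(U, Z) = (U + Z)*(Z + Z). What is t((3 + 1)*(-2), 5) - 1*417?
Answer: -447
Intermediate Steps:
t(U, Z) = 2*Z*(U + Z) (t(U, Z) = (U + Z)*(2*Z) = 2*Z*(U + Z))
t((3 + 1)*(-2), 5) - 1*417 = 2*5*((3 + 1)*(-2) + 5) - 1*417 = 2*5*(4*(-2) + 5) - 417 = 2*5*(-8 + 5) - 417 = 2*5*(-3) - 417 = -30 - 417 = -447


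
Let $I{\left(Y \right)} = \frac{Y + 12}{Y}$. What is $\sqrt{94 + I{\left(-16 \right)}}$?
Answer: $\frac{\sqrt{377}}{2} \approx 9.7083$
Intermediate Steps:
$I{\left(Y \right)} = \frac{12 + Y}{Y}$
$\sqrt{94 + I{\left(-16 \right)}} = \sqrt{94 + \frac{12 - 16}{-16}} = \sqrt{94 - - \frac{1}{4}} = \sqrt{94 + \frac{1}{4}} = \sqrt{\frac{377}{4}} = \frac{\sqrt{377}}{2}$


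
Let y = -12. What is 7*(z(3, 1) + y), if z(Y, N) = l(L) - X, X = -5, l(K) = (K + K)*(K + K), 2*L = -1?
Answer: -42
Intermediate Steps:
L = -1/2 (L = (1/2)*(-1) = -1/2 ≈ -0.50000)
l(K) = 4*K**2 (l(K) = (2*K)*(2*K) = 4*K**2)
z(Y, N) = 6 (z(Y, N) = 4*(-1/2)**2 - 1*(-5) = 4*(1/4) + 5 = 1 + 5 = 6)
7*(z(3, 1) + y) = 7*(6 - 12) = 7*(-6) = -42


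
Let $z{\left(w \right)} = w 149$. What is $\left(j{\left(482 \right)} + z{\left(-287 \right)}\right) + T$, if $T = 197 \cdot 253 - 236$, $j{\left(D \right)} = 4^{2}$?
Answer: $6858$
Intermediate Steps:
$z{\left(w \right)} = 149 w$
$j{\left(D \right)} = 16$
$T = 49605$ ($T = 49841 - 236 = 49605$)
$\left(j{\left(482 \right)} + z{\left(-287 \right)}\right) + T = \left(16 + 149 \left(-287\right)\right) + 49605 = \left(16 - 42763\right) + 49605 = -42747 + 49605 = 6858$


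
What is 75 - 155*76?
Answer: -11705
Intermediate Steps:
75 - 155*76 = 75 - 11780 = -11705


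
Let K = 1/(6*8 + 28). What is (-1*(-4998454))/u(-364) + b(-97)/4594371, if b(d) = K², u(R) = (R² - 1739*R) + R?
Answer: 16580551018052989/2538033527820336 ≈ 6.5328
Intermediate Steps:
K = 1/76 (K = 1/(48 + 28) = 1/76 ≈ 0.013158)
u(R) = R² - 1738*R
b(d) = 1/5776 (b(d) = (1/76)² = 1/5776)
(-1*(-4998454))/u(-364) + b(-97)/4594371 = (-1*(-4998454))/((-364*(-1738 - 364))) + (1/5776)/4594371 = 4998454/((-364*(-2102))) + (1/5776)*(1/4594371) = 4998454/765128 + 1/26537086896 = 4998454*(1/765128) + 1/26537086896 = 2499227/382564 + 1/26537086896 = 16580551018052989/2538033527820336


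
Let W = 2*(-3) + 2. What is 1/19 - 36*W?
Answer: 2737/19 ≈ 144.05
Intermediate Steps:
W = -4 (W = -6 + 2 = -4)
1/19 - 36*W = 1/19 - 36*(-4) = 1/19 + 144 = 2737/19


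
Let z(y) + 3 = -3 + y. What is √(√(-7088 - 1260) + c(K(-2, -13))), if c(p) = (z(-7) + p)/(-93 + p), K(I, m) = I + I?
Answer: √(1649 + 18818*I*√2087)/97 ≈ 6.7655 + 6.7525*I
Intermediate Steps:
z(y) = -6 + y (z(y) = -3 + (-3 + y) = -6 + y)
K(I, m) = 2*I
c(p) = (-13 + p)/(-93 + p) (c(p) = ((-6 - 7) + p)/(-93 + p) = (-13 + p)/(-93 + p))
√(√(-7088 - 1260) + c(K(-2, -13))) = √(√(-7088 - 1260) + (-13 + 2*(-2))/(-93 + 2*(-2))) = √(√(-8348) + (-13 - 4)/(-93 - 4)) = √(2*I*√2087 - 17/(-97)) = √(2*I*√2087 - 1/97*(-17)) = √(2*I*√2087 + 17/97) = √(17/97 + 2*I*√2087)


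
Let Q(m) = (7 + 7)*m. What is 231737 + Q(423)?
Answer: 237659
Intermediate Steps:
Q(m) = 14*m
231737 + Q(423) = 231737 + 14*423 = 231737 + 5922 = 237659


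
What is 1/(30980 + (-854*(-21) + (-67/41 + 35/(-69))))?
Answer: 2829/138371648 ≈ 2.0445e-5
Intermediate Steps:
1/(30980 + (-854*(-21) + (-67/41 + 35/(-69)))) = 1/(30980 + (-122*(-147) + (-67*1/41 + 35*(-1/69)))) = 1/(30980 + (17934 + (-67/41 - 35/69))) = 1/(30980 + (17934 - 6058/2829)) = 1/(30980 + 50729228/2829) = 1/(138371648/2829) = 2829/138371648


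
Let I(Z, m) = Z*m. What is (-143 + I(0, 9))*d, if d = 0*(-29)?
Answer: 0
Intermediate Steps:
d = 0
(-143 + I(0, 9))*d = (-143 + 0*9)*0 = (-143 + 0)*0 = -143*0 = 0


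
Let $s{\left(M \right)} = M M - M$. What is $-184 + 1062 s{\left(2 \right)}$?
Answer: $1940$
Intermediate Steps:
$s{\left(M \right)} = M^{2} - M$
$-184 + 1062 s{\left(2 \right)} = -184 + 1062 \cdot 2 \left(-1 + 2\right) = -184 + 1062 \cdot 2 \cdot 1 = -184 + 1062 \cdot 2 = -184 + 2124 = 1940$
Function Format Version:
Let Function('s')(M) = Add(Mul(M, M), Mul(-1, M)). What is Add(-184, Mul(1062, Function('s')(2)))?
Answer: 1940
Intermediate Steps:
Function('s')(M) = Add(Pow(M, 2), Mul(-1, M))
Add(-184, Mul(1062, Function('s')(2))) = Add(-184, Mul(1062, Mul(2, Add(-1, 2)))) = Add(-184, Mul(1062, Mul(2, 1))) = Add(-184, Mul(1062, 2)) = Add(-184, 2124) = 1940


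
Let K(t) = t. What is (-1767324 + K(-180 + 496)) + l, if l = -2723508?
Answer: -4490516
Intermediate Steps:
(-1767324 + K(-180 + 496)) + l = (-1767324 + (-180 + 496)) - 2723508 = (-1767324 + 316) - 2723508 = -1767008 - 2723508 = -4490516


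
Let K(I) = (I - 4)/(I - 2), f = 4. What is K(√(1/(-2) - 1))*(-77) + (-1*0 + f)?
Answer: -129 - 14*I*√6 ≈ -129.0 - 34.293*I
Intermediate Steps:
K(I) = (-4 + I)/(-2 + I)
K(√(1/(-2) - 1))*(-77) + (-1*0 + f) = ((-4 + √(1/(-2) - 1))/(-2 + √(1/(-2) - 1)))*(-77) + (-1*0 + 4) = ((-4 + √(-½ - 1))/(-2 + √(-½ - 1)))*(-77) + (0 + 4) = ((-4 + √(-3/2))/(-2 + √(-3/2)))*(-77) + 4 = ((-4 + I*√6/2)/(-2 + I*√6/2))*(-77) + 4 = -77*(-4 + I*√6/2)/(-2 + I*√6/2) + 4 = 4 - 77*(-4 + I*√6/2)/(-2 + I*√6/2)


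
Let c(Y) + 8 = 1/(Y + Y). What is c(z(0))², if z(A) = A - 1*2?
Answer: 1089/16 ≈ 68.063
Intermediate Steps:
z(A) = -2 + A (z(A) = A - 2 = -2 + A)
c(Y) = -8 + 1/(2*Y) (c(Y) = -8 + 1/(Y + Y) = -8 + 1/(2*Y))
c(z(0))² = (-8 + 1/(2*(-2 + 0)))² = (-8 + (½)/(-2))² = (-8 + (½)*(-½))² = (-8 - ¼)² = (-33/4)² = 1089/16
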